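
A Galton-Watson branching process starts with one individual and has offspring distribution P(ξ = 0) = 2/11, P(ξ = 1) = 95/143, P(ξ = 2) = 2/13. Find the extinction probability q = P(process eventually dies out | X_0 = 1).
q = 1

Mean offspring μ = 0·2/11 + 1·95/143 + 2·2/13 = 139/143 ≤ 1. For μ ≤ 1 with offspring not concentrated at 1, the Galton-Watson process goes extinct almost surely, so q = 1.
(Algebraic check: The pgf is f(s) = 2/11 + 95/143·s + 2/13·s². The extinction probability q is the smallest fixed point of f in [0, 1]. Setting s = f(s):
  2/13·s² + (95/143 − 1)·s + 2/11 = 0
  2/13·s² − (2/11 + 2/13)·s + 2/11 = 0
which factors as (s − 1)·(2/13·s − 2/11) = 0, giving roots s = 1 and s = (2/11)/(2/13) = 13/11. Since 13/11 ≥ 1, the smallest root in [0, 1] is s = 1.)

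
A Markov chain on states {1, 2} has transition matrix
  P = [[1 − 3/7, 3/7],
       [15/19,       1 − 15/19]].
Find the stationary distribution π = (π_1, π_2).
π_1 = 35/54, π_2 = 19/54

Solve πP = π with π_1 + π_2 = 1. From πP = π: π_1 · (1 − 3/7) + π_2 · 15/19 = π_1 ⇒ π_2 · 15/19 = π_1 · 3/7 ⇒ π_2/π_1 = (3/7)/(15/19) = 19/35. Together with π_1 + π_2 = 1:
  π_1 = (15/19)/(3/7 + 15/19) = (15/19)/(162/133) = 35/54,
  π_2 = (3/7)/(3/7 + 15/19) = (3/7)/(162/133) = 19/54.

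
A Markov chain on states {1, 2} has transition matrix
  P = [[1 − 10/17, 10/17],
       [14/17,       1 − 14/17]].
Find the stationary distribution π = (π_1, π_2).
π_1 = 7/12, π_2 = 5/12

Solve πP = π with π_1 + π_2 = 1. From πP = π: π_1 · (1 − 10/17) + π_2 · 14/17 = π_1 ⇒ π_2 · 14/17 = π_1 · 10/17 ⇒ π_2/π_1 = (10/17)/(14/17) = 5/7. Together with π_1 + π_2 = 1:
  π_1 = (14/17)/(10/17 + 14/17) = (14/17)/(24/17) = 7/12,
  π_2 = (10/17)/(10/17 + 14/17) = (10/17)/(24/17) = 5/12.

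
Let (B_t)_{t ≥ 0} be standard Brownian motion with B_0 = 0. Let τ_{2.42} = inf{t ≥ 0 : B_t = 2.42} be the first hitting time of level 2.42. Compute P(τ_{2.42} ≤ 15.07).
P(τ_{2.42} ≤ 15.07) = 2(1 − Φ(2.42/√15.07)) = 2(1 − Φ(0.6234)) ≈ 0.5330

By the reflection principle for standard BM, P(τ_b ≤ t) = 2 · P(B_t ≥ b). Since B_t ~ N(0, t), P(B_t ≥ 2.42) = 1 − Φ(2.42/√t) = 1 − Φ(2.42/√15.07) = 1 − Φ(0.6234) ≈ 0.26651. Doubling: P(τ_{2.42} ≤ 15.07) ≈ 2 · 0.26651 = 0.53302 ≈ 0.5330.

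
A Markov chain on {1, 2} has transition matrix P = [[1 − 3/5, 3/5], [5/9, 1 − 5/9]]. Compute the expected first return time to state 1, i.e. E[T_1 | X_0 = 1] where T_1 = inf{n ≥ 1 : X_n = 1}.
E[T_1 | X_0 = 1] = 1/π_1 = 52/25

For an irreducible recurrent Markov chain with stationary distribution π, E[T_i | X_0 = i] = 1/π_i (Kac's formula). Here π_1 = (5/9)/(3/5 + 5/9) = (5/9)/(52/45) = 25/52, so E[T_1 | X_0 = 1] = 1/π_1 = (3/5 + 5/9)/(5/9) = (52/45)/(5/9) = 52/25.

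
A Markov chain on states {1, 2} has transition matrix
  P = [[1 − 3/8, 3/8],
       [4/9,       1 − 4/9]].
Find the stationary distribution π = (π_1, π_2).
π_1 = 32/59, π_2 = 27/59

Solve πP = π with π_1 + π_2 = 1. From πP = π: π_1 · (1 − 3/8) + π_2 · 4/9 = π_1 ⇒ π_2 · 4/9 = π_1 · 3/8 ⇒ π_2/π_1 = (3/8)/(4/9) = 27/32. Together with π_1 + π_2 = 1:
  π_1 = (4/9)/(3/8 + 4/9) = (4/9)/(59/72) = 32/59,
  π_2 = (3/8)/(3/8 + 4/9) = (3/8)/(59/72) = 27/59.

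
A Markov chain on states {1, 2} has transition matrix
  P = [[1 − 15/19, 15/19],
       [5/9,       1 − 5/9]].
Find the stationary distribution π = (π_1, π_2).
π_1 = 19/46, π_2 = 27/46

Solve πP = π with π_1 + π_2 = 1. From πP = π: π_1 · (1 − 15/19) + π_2 · 5/9 = π_1 ⇒ π_2 · 5/9 = π_1 · 15/19 ⇒ π_2/π_1 = (15/19)/(5/9) = 27/19. Together with π_1 + π_2 = 1:
  π_1 = (5/9)/(15/19 + 5/9) = (5/9)/(230/171) = 19/46,
  π_2 = (15/19)/(15/19 + 5/9) = (15/19)/(230/171) = 27/46.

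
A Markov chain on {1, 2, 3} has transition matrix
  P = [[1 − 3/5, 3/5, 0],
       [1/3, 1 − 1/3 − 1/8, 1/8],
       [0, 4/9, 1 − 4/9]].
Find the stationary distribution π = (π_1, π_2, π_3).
π = (160/529, 288/529, 81/529)

This is a birth-death chain on three states, which satisfies detailed balance: π_1 · P_{12} = π_2 · P_{21} and π_2 · P_{23} = π_3 · P_{32}.
From π_1 · 3/5 = π_2 · 1/3: π_2/π_1 = (3/5)/(1/3) = 9/5.
From π_2 · 1/8 = π_3 · 4/9: π_3/π_2 = (1/8)/(4/9) = 9/32.
Take π_1 proportional to 1; then unnormalized π = (1, 9/5, 81/160). Normalize by dividing by the sum 529/160:
  π = (160/529, 288/529, 81/529).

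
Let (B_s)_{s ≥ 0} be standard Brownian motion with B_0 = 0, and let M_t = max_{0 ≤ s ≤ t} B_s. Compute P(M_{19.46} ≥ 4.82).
P(M_{19.46} ≥ 4.82) = 2·P(B_{19.46} ≥ 4.82) = 2(1 − Φ(4.82/√19.46)) ≈ 0.2746

By the reflection principle for Brownian motion, P(M_t ≥ a) = 2 · P(B_t ≥ a) for a ≥ 0. Since B_t ~ N(0, t), P(B_t ≥ 4.82) = 1 − Φ(4.82/√t) = 1 − Φ(4.82/√19.46) = 1 − Φ(1.0926). So
  P(M_{19.46} ≥ 4.82) = 2(1 − Φ(1.0926)) ≈ 0.2746.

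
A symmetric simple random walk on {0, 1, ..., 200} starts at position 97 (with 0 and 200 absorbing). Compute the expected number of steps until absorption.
E[τ | X_0 = 97] = 9991

Let v_k = E[τ | X_0 = k]. Boundary: v_0 = v_200 = 0. Recurrence: v_k = 1 + (v_{k-1} + v_{k+1})/2 for 1 ≤ k ≤ 199. The particular solution to v_k − (v_{k-1} + v_{k+1})/2 = 1 is v_k = −k^2. Adding homogeneous solution A + B k and matching boundaries gives v_k = k (200 − k). Substituting k = 97: v_97 = 97 · 103 = 9991.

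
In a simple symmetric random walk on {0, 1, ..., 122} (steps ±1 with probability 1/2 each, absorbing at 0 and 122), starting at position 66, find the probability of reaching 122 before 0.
P(hit 122 before 0) = 66/122 = 33/61

Let u_k = P(hit 122 before 0 | start at k). Then u_0 = 0, u_122 = 1, and u_k = u_{k-1}/2 + u_{k+1}/2 for 1 ≤ k ≤ 121. This harmonic recurrence is solved by u_k = k/122, giving u_66 = 66/122 = 33/61.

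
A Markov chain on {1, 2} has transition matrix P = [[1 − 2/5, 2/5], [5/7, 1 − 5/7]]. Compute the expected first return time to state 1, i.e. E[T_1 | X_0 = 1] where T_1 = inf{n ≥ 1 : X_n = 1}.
E[T_1 | X_0 = 1] = 1/π_1 = 39/25

For an irreducible recurrent Markov chain with stationary distribution π, E[T_i | X_0 = i] = 1/π_i (Kac's formula). Here π_1 = (5/7)/(2/5 + 5/7) = (5/7)/(39/35) = 25/39, so E[T_1 | X_0 = 1] = 1/π_1 = (2/5 + 5/7)/(5/7) = (39/35)/(5/7) = 39/25.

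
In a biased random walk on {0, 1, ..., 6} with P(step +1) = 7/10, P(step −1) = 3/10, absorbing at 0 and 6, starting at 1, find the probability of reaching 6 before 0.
P(hit 6 before 0) = (1 − (3/7)^1) / (1 − (3/7)^6) = 16807/29230

Let u_k denote P(reach 6 before 0 | start at k). Boundary: u_0 = 0, u_6 = 1. Recurrence: u_k = 7/10·u_{k+1} + 3/10·u_{k-1} for 1 ≤ k ≤ 5. Try u_k = A + B·r^k with r = q/p = (3/10)/(7/10) = 3/7. Substitution satisfies the recurrence; boundary conditions give:
  u_k = (1 − r^k) / (1 − r^N) = (1 − (3/7)^1) / (1 − (3/7)^6) = 16807/29230.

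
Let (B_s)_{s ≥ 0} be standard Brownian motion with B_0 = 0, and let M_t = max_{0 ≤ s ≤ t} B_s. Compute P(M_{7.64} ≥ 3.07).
P(M_{7.64} ≥ 3.07) = 2·P(B_{7.64} ≥ 3.07) = 2(1 − Φ(3.07/√7.64)) ≈ 0.2667

By the reflection principle for Brownian motion, P(M_t ≥ a) = 2 · P(B_t ≥ a) for a ≥ 0. Since B_t ~ N(0, t), P(B_t ≥ 3.07) = 1 − Φ(3.07/√t) = 1 − Φ(3.07/√7.64) = 1 − Φ(1.1107). So
  P(M_{7.64} ≥ 3.07) = 2(1 − Φ(1.1107)) ≈ 0.2667.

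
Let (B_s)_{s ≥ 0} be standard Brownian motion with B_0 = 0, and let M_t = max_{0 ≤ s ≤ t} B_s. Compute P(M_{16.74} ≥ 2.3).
P(M_{16.74} ≥ 2.3) = 2·P(B_{16.74} ≥ 2.3) = 2(1 − Φ(2.3/√16.74)) ≈ 0.5740

By the reflection principle for Brownian motion, P(M_t ≥ a) = 2 · P(B_t ≥ a) for a ≥ 0. Since B_t ~ N(0, t), P(B_t ≥ 2.3) = 1 − Φ(2.3/√t) = 1 − Φ(2.3/√16.74) = 1 − Φ(0.5621). So
  P(M_{16.74} ≥ 2.3) = 2(1 − Φ(0.5621)) ≈ 0.5740.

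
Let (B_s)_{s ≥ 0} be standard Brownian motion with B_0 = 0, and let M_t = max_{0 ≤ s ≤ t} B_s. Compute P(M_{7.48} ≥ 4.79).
P(M_{7.48} ≥ 4.79) = 2·P(B_{7.48} ≥ 4.79) = 2(1 − Φ(4.79/√7.48)) ≈ 0.0799

By the reflection principle for Brownian motion, P(M_t ≥ a) = 2 · P(B_t ≥ a) for a ≥ 0. Since B_t ~ N(0, t), P(B_t ≥ 4.79) = 1 − Φ(4.79/√t) = 1 − Φ(4.79/√7.48) = 1 − Φ(1.7514). So
  P(M_{7.48} ≥ 4.79) = 2(1 − Φ(1.7514)) ≈ 0.0799.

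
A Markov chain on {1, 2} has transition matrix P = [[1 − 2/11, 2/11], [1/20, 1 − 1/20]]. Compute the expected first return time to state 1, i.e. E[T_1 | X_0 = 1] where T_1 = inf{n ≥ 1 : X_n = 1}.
E[T_1 | X_0 = 1] = 1/π_1 = 51/11

For an irreducible recurrent Markov chain with stationary distribution π, E[T_i | X_0 = i] = 1/π_i (Kac's formula). Here π_1 = (1/20)/(2/11 + 1/20) = (1/20)/(51/220) = 11/51, so E[T_1 | X_0 = 1] = 1/π_1 = (2/11 + 1/20)/(1/20) = (51/220)/(1/20) = 51/11.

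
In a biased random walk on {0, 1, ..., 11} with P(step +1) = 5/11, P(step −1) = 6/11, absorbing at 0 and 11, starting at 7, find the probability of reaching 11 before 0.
P(hit 11 before 0) = (1 − (6/5)^7) / (1 − (6/5)^11) = 126131875/313968931

Let u_k denote P(reach 11 before 0 | start at k). Boundary: u_0 = 0, u_11 = 1. Recurrence: u_k = 5/11·u_{k+1} + 6/11·u_{k-1} for 1 ≤ k ≤ 10. Try u_k = A + B·r^k with r = q/p = (6/11)/(5/11) = 6/5. Substitution satisfies the recurrence; boundary conditions give:
  u_k = (1 − r^k) / (1 − r^N) = (1 − (6/5)^7) / (1 − (6/5)^11) = 126131875/313968931.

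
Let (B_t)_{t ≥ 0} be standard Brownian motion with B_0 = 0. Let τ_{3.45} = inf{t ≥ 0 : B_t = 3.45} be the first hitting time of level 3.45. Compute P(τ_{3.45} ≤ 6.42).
P(τ_{3.45} ≤ 6.42) = 2(1 − Φ(3.45/√6.42)) = 2(1 − Φ(1.3616)) ≈ 0.1733

By the reflection principle for standard BM, P(τ_b ≤ t) = 2 · P(B_t ≥ b). Since B_t ~ N(0, t), P(B_t ≥ 3.45) = 1 − Φ(3.45/√t) = 1 − Φ(3.45/√6.42) = 1 − Φ(1.3616) ≈ 0.08666. Doubling: P(τ_{3.45} ≤ 6.42) ≈ 2 · 0.08666 = 0.17332 ≈ 0.1733.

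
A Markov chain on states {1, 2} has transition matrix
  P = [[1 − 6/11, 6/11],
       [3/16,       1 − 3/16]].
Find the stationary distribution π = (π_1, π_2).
π_1 = 11/43, π_2 = 32/43

Solve πP = π with π_1 + π_2 = 1. From πP = π: π_1 · (1 − 6/11) + π_2 · 3/16 = π_1 ⇒ π_2 · 3/16 = π_1 · 6/11 ⇒ π_2/π_1 = (6/11)/(3/16) = 32/11. Together with π_1 + π_2 = 1:
  π_1 = (3/16)/(6/11 + 3/16) = (3/16)/(129/176) = 11/43,
  π_2 = (6/11)/(6/11 + 3/16) = (6/11)/(129/176) = 32/43.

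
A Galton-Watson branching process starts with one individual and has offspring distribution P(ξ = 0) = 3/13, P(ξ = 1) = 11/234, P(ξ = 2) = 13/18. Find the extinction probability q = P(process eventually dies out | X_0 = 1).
q = 54/169

The pgf is f(s) = 3/13 + 11/234·s + 13/18·s². The extinction probability q is the smallest fixed point of f in [0, 1]. Setting s = f(s):
  13/18·s² + (11/234 − 1)·s + 3/13 = 0
  13/18·s² − (3/13 + 13/18)·s + 3/13 = 0
which factors as (s − 1)·(13/18·s − 3/13) = 0, giving roots s = 1 and s = (3/13)/(13/18) = 54/169.
Mean offspring μ = 11/234 + 2·13/18 = 349/234 > 1 (supercritical), so q < 1. The extinction probability is the smaller root: q = (3/13)/(13/18) = 54/169.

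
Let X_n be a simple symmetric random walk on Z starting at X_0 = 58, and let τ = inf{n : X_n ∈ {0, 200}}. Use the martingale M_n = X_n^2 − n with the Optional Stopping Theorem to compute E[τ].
E[τ] = 8236

M_n = X_n^2 − n is a martingale (since E[X_{n+1}^2 | F_n] = X_n^2 + 1). By OST (τ has finite mean in a bounded region), E[M_τ] = E[M_0] = X_0^2 − 0 = 58^2 = 3364. Also E[M_τ] = E[X_τ^2] − E[τ]. The walk exits at 0 or 200, with P(hit 200 first) = 58/200, so E[X_τ^2] = 200^2 · 58/200 + 0 = 11600. Thus E[τ] = E[X_τ^2] − E[M_τ] = 11600 − 3364 = 8236 = 58(200 − 58) = 8236.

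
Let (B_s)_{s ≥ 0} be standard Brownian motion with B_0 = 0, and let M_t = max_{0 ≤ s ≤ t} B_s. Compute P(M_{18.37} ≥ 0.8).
P(M_{18.37} ≥ 0.8) = 2·P(B_{18.37} ≥ 0.8) = 2(1 − Φ(0.8/√18.37)) ≈ 0.8519

By the reflection principle for Brownian motion, P(M_t ≥ a) = 2 · P(B_t ≥ a) for a ≥ 0. Since B_t ~ N(0, t), P(B_t ≥ 0.8) = 1 − Φ(0.8/√t) = 1 − Φ(0.8/√18.37) = 1 − Φ(0.1867). So
  P(M_{18.37} ≥ 0.8) = 2(1 − Φ(0.1867)) ≈ 0.8519.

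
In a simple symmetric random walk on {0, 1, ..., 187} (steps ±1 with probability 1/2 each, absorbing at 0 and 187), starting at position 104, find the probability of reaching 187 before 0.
P(hit 187 before 0) = 104/187

Let u_k = P(hit 187 before 0 | start at k). Then u_0 = 0, u_187 = 1, and u_k = u_{k-1}/2 + u_{k+1}/2 for 1 ≤ k ≤ 186. This harmonic recurrence is solved by u_k = k/187, giving u_104 = 104/187.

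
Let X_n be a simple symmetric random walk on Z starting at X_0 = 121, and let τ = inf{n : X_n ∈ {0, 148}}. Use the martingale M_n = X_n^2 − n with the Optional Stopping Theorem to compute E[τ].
E[τ] = 3267

M_n = X_n^2 − n is a martingale (since E[X_{n+1}^2 | F_n] = X_n^2 + 1). By OST (τ has finite mean in a bounded region), E[M_τ] = E[M_0] = X_0^2 − 0 = 121^2 = 14641. Also E[M_τ] = E[X_τ^2] − E[τ]. The walk exits at 0 or 148, with P(hit 148 first) = 121/148, so E[X_τ^2] = 148^2 · 121/148 + 0 = 17908. Thus E[τ] = E[X_τ^2] − E[M_τ] = 17908 − 14641 = 3267 = 121(148 − 121) = 3267.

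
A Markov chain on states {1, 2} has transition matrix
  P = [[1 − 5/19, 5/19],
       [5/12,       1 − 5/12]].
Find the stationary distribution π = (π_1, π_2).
π_1 = 19/31, π_2 = 12/31

Solve πP = π with π_1 + π_2 = 1. From πP = π: π_1 · (1 − 5/19) + π_2 · 5/12 = π_1 ⇒ π_2 · 5/12 = π_1 · 5/19 ⇒ π_2/π_1 = (5/19)/(5/12) = 12/19. Together with π_1 + π_2 = 1:
  π_1 = (5/12)/(5/19 + 5/12) = (5/12)/(155/228) = 19/31,
  π_2 = (5/19)/(5/19 + 5/12) = (5/19)/(155/228) = 12/31.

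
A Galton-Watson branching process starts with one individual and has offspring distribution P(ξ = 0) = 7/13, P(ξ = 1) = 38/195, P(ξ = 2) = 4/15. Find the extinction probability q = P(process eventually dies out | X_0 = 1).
q = 1

Mean offspring μ = 0·7/13 + 1·38/195 + 2·4/15 = 142/195 ≤ 1. For μ ≤ 1 with offspring not concentrated at 1, the Galton-Watson process goes extinct almost surely, so q = 1.
(Algebraic check: The pgf is f(s) = 7/13 + 38/195·s + 4/15·s². The extinction probability q is the smallest fixed point of f in [0, 1]. Setting s = f(s):
  4/15·s² + (38/195 − 1)·s + 7/13 = 0
  4/15·s² − (7/13 + 4/15)·s + 7/13 = 0
which factors as (s − 1)·(4/15·s − 7/13) = 0, giving roots s = 1 and s = (7/13)/(4/15) = 105/52. Since 105/52 ≥ 1, the smallest root in [0, 1] is s = 1.)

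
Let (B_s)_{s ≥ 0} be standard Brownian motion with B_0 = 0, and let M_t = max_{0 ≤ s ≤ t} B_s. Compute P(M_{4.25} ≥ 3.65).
P(M_{4.25} ≥ 3.65) = 2·P(B_{4.25} ≥ 3.65) = 2(1 − Φ(3.65/√4.25)) ≈ 0.0766

By the reflection principle for Brownian motion, P(M_t ≥ a) = 2 · P(B_t ≥ a) for a ≥ 0. Since B_t ~ N(0, t), P(B_t ≥ 3.65) = 1 − Φ(3.65/√t) = 1 − Φ(3.65/√4.25) = 1 − Φ(1.7705). So
  P(M_{4.25} ≥ 3.65) = 2(1 − Φ(1.7705)) ≈ 0.0766.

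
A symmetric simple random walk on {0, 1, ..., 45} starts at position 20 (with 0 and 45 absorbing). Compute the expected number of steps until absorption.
E[τ | X_0 = 20] = 500

Let v_k = E[τ | X_0 = k]. Boundary: v_0 = v_45 = 0. Recurrence: v_k = 1 + (v_{k-1} + v_{k+1})/2 for 1 ≤ k ≤ 44. The particular solution to v_k − (v_{k-1} + v_{k+1})/2 = 1 is v_k = −k^2. Adding homogeneous solution A + B k and matching boundaries gives v_k = k (45 − k). Substituting k = 20: v_20 = 20 · 25 = 500.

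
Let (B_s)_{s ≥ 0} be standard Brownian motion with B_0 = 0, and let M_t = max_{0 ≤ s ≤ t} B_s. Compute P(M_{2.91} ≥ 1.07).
P(M_{2.91} ≥ 1.07) = 2·P(B_{2.91} ≥ 1.07) = 2(1 − Φ(1.07/√2.91)) ≈ 0.5305

By the reflection principle for Brownian motion, P(M_t ≥ a) = 2 · P(B_t ≥ a) for a ≥ 0. Since B_t ~ N(0, t), P(B_t ≥ 1.07) = 1 − Φ(1.07/√t) = 1 − Φ(1.07/√2.91) = 1 − Φ(0.6272). So
  P(M_{2.91} ≥ 1.07) = 2(1 − Φ(0.6272)) ≈ 0.5305.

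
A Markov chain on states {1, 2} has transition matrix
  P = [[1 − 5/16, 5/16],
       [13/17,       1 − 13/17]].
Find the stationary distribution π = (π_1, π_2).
π_1 = 208/293, π_2 = 85/293

Solve πP = π with π_1 + π_2 = 1. From πP = π: π_1 · (1 − 5/16) + π_2 · 13/17 = π_1 ⇒ π_2 · 13/17 = π_1 · 5/16 ⇒ π_2/π_1 = (5/16)/(13/17) = 85/208. Together with π_1 + π_2 = 1:
  π_1 = (13/17)/(5/16 + 13/17) = (13/17)/(293/272) = 208/293,
  π_2 = (5/16)/(5/16 + 13/17) = (5/16)/(293/272) = 85/293.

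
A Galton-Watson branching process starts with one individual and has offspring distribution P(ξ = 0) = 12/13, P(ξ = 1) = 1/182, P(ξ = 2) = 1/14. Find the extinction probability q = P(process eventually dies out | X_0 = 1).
q = 1

Mean offspring μ = 0·12/13 + 1·1/182 + 2·1/14 = 27/182 ≤ 1. For μ ≤ 1 with offspring not concentrated at 1, the Galton-Watson process goes extinct almost surely, so q = 1.
(Algebraic check: The pgf is f(s) = 12/13 + 1/182·s + 1/14·s². The extinction probability q is the smallest fixed point of f in [0, 1]. Setting s = f(s):
  1/14·s² + (1/182 − 1)·s + 12/13 = 0
  1/14·s² − (12/13 + 1/14)·s + 12/13 = 0
which factors as (s − 1)·(1/14·s − 12/13) = 0, giving roots s = 1 and s = (12/13)/(1/14) = 168/13. Since 168/13 ≥ 1, the smallest root in [0, 1] is s = 1.)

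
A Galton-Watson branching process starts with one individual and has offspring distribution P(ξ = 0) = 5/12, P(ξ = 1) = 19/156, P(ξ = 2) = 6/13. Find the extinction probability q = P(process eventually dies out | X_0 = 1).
q = 65/72

The pgf is f(s) = 5/12 + 19/156·s + 6/13·s². The extinction probability q is the smallest fixed point of f in [0, 1]. Setting s = f(s):
  6/13·s² + (19/156 − 1)·s + 5/12 = 0
  6/13·s² − (5/12 + 6/13)·s + 5/12 = 0
which factors as (s − 1)·(6/13·s − 5/12) = 0, giving roots s = 1 and s = (5/12)/(6/13) = 65/72.
Mean offspring μ = 19/156 + 2·6/13 = 163/156 > 1 (supercritical), so q < 1. The extinction probability is the smaller root: q = (5/12)/(6/13) = 65/72.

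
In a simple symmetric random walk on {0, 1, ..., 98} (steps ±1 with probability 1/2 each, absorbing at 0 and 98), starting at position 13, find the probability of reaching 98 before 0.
P(hit 98 before 0) = 13/98

Let u_k = P(hit 98 before 0 | start at k). Then u_0 = 0, u_98 = 1, and u_k = u_{k-1}/2 + u_{k+1}/2 for 1 ≤ k ≤ 97. This harmonic recurrence is solved by u_k = k/98, giving u_13 = 13/98.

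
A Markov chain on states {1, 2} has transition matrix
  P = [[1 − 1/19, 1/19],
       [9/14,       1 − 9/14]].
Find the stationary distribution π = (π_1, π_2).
π_1 = 171/185, π_2 = 14/185

Solve πP = π with π_1 + π_2 = 1. From πP = π: π_1 · (1 − 1/19) + π_2 · 9/14 = π_1 ⇒ π_2 · 9/14 = π_1 · 1/19 ⇒ π_2/π_1 = (1/19)/(9/14) = 14/171. Together with π_1 + π_2 = 1:
  π_1 = (9/14)/(1/19 + 9/14) = (9/14)/(185/266) = 171/185,
  π_2 = (1/19)/(1/19 + 9/14) = (1/19)/(185/266) = 14/185.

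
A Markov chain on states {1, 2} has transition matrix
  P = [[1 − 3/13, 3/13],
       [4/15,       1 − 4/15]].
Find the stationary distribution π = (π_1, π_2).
π_1 = 52/97, π_2 = 45/97

Solve πP = π with π_1 + π_2 = 1. From πP = π: π_1 · (1 − 3/13) + π_2 · 4/15 = π_1 ⇒ π_2 · 4/15 = π_1 · 3/13 ⇒ π_2/π_1 = (3/13)/(4/15) = 45/52. Together with π_1 + π_2 = 1:
  π_1 = (4/15)/(3/13 + 4/15) = (4/15)/(97/195) = 52/97,
  π_2 = (3/13)/(3/13 + 4/15) = (3/13)/(97/195) = 45/97.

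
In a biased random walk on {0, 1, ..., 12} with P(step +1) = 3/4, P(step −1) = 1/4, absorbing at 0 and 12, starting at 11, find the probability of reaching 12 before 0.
P(hit 12 before 0) = (1 − (1/3)^11) / (1 − (1/3)^12) = 265719/265720

Let u_k denote P(reach 12 before 0 | start at k). Boundary: u_0 = 0, u_12 = 1. Recurrence: u_k = 3/4·u_{k+1} + 1/4·u_{k-1} for 1 ≤ k ≤ 11. Try u_k = A + B·r^k with r = q/p = (1/4)/(3/4) = 1/3. Substitution satisfies the recurrence; boundary conditions give:
  u_k = (1 − r^k) / (1 − r^N) = (1 − (1/3)^11) / (1 − (1/3)^12) = 265719/265720.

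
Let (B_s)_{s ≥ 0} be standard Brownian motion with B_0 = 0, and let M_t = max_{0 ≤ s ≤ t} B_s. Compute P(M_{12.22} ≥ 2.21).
P(M_{12.22} ≥ 2.21) = 2·P(B_{12.22} ≥ 2.21) = 2(1 − Φ(2.21/√12.22)) ≈ 0.5273

By the reflection principle for Brownian motion, P(M_t ≥ a) = 2 · P(B_t ≥ a) for a ≥ 0. Since B_t ~ N(0, t), P(B_t ≥ 2.21) = 1 − Φ(2.21/√t) = 1 − Φ(2.21/√12.22) = 1 − Φ(0.6322). So
  P(M_{12.22} ≥ 2.21) = 2(1 − Φ(0.6322)) ≈ 0.5273.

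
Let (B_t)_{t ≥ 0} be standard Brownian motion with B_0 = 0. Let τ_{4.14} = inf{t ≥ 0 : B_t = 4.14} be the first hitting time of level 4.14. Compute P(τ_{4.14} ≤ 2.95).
P(τ_{4.14} ≤ 2.95) = 2(1 − Φ(4.14/√2.95)) = 2(1 − Φ(2.4104)) ≈ 0.0159

By the reflection principle for standard BM, P(τ_b ≤ t) = 2 · P(B_t ≥ b). Since B_t ~ N(0, t), P(B_t ≥ 4.14) = 1 − Φ(4.14/√t) = 1 − Φ(4.14/√2.95) = 1 − Φ(2.4104) ≈ 0.00797. Doubling: P(τ_{4.14} ≤ 2.95) ≈ 2 · 0.00797 = 0.01594 ≈ 0.0159.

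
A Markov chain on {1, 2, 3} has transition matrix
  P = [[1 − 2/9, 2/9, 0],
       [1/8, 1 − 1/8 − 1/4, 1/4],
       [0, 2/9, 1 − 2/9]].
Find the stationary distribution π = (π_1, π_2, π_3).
π = (9/43, 16/43, 18/43)

This is a birth-death chain on three states, which satisfies detailed balance: π_1 · P_{12} = π_2 · P_{21} and π_2 · P_{23} = π_3 · P_{32}.
From π_1 · 2/9 = π_2 · 1/8: π_2/π_1 = (2/9)/(1/8) = 16/9.
From π_2 · 1/4 = π_3 · 2/9: π_3/π_2 = (1/4)/(2/9) = 9/8.
Take π_1 proportional to 1; then unnormalized π = (1, 16/9, 2). Normalize by dividing by the sum 43/9:
  π = (9/43, 16/43, 18/43).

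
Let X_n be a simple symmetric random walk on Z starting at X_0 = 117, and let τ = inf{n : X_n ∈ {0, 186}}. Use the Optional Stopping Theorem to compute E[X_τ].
E[X_τ] = 117

X_n is a martingale and τ is a bounded-mean stopping time (indeed τ is finite a.s. with bounded expectation since the walk is in a bounded region). By the OST, E[X_τ] = E[X_0] = 117. Equivalently: E[X_τ] = 186 · P(hit 186 first) + 0 · P(hit 0 first) = 186 · (117/186) = 117.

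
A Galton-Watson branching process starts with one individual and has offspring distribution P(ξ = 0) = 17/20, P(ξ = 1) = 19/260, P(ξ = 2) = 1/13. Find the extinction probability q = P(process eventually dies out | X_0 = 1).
q = 1

Mean offspring μ = 0·17/20 + 1·19/260 + 2·1/13 = 59/260 ≤ 1. For μ ≤ 1 with offspring not concentrated at 1, the Galton-Watson process goes extinct almost surely, so q = 1.
(Algebraic check: The pgf is f(s) = 17/20 + 19/260·s + 1/13·s². The extinction probability q is the smallest fixed point of f in [0, 1]. Setting s = f(s):
  1/13·s² + (19/260 − 1)·s + 17/20 = 0
  1/13·s² − (17/20 + 1/13)·s + 17/20 = 0
which factors as (s − 1)·(1/13·s − 17/20) = 0, giving roots s = 1 and s = (17/20)/(1/13) = 221/20. Since 221/20 ≥ 1, the smallest root in [0, 1] is s = 1.)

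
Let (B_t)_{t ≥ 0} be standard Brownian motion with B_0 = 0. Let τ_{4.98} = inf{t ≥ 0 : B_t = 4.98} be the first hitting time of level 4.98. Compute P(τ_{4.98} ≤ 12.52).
P(τ_{4.98} ≤ 12.52) = 2(1 − Φ(4.98/√12.52)) = 2(1 − Φ(1.4074)) ≈ 0.1593

By the reflection principle for standard BM, P(τ_b ≤ t) = 2 · P(B_t ≥ b). Since B_t ~ N(0, t), P(B_t ≥ 4.98) = 1 − Φ(4.98/√t) = 1 − Φ(4.98/√12.52) = 1 − Φ(1.4074) ≈ 0.07965. Doubling: P(τ_{4.98} ≤ 12.52) ≈ 2 · 0.07965 = 0.15930 ≈ 0.1593.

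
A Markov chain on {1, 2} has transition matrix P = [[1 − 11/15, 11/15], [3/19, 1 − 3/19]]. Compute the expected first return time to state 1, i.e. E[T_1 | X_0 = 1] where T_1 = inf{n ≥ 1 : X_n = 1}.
E[T_1 | X_0 = 1] = 1/π_1 = 254/45

For an irreducible recurrent Markov chain with stationary distribution π, E[T_i | X_0 = i] = 1/π_i (Kac's formula). Here π_1 = (3/19)/(11/15 + 3/19) = (3/19)/(254/285) = 45/254, so E[T_1 | X_0 = 1] = 1/π_1 = (11/15 + 3/19)/(3/19) = (254/285)/(3/19) = 254/45.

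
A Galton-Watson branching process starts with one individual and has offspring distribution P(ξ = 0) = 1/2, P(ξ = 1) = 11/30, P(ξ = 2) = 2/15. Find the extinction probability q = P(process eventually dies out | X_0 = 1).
q = 1

Mean offspring μ = 0·1/2 + 1·11/30 + 2·2/15 = 19/30 ≤ 1. For μ ≤ 1 with offspring not concentrated at 1, the Galton-Watson process goes extinct almost surely, so q = 1.
(Algebraic check: The pgf is f(s) = 1/2 + 11/30·s + 2/15·s². The extinction probability q is the smallest fixed point of f in [0, 1]. Setting s = f(s):
  2/15·s² + (11/30 − 1)·s + 1/2 = 0
  2/15·s² − (1/2 + 2/15)·s + 1/2 = 0
which factors as (s − 1)·(2/15·s − 1/2) = 0, giving roots s = 1 and s = (1/2)/(2/15) = 15/4. Since 15/4 ≥ 1, the smallest root in [0, 1] is s = 1.)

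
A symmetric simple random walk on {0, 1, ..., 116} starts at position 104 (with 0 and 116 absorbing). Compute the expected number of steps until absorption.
E[τ | X_0 = 104] = 1248

Let v_k = E[τ | X_0 = k]. Boundary: v_0 = v_116 = 0. Recurrence: v_k = 1 + (v_{k-1} + v_{k+1})/2 for 1 ≤ k ≤ 115. The particular solution to v_k − (v_{k-1} + v_{k+1})/2 = 1 is v_k = −k^2. Adding homogeneous solution A + B k and matching boundaries gives v_k = k (116 − k). Substituting k = 104: v_104 = 104 · 12 = 1248.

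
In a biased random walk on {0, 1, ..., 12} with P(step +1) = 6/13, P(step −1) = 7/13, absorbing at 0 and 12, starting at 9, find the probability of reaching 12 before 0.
P(hit 12 before 0) = (1 − (7/6)^9) / (1 − (7/6)^12) = 51492888/91846495

Let u_k denote P(reach 12 before 0 | start at k). Boundary: u_0 = 0, u_12 = 1. Recurrence: u_k = 6/13·u_{k+1} + 7/13·u_{k-1} for 1 ≤ k ≤ 11. Try u_k = A + B·r^k with r = q/p = (7/13)/(6/13) = 7/6. Substitution satisfies the recurrence; boundary conditions give:
  u_k = (1 − r^k) / (1 − r^N) = (1 − (7/6)^9) / (1 − (7/6)^12) = 51492888/91846495.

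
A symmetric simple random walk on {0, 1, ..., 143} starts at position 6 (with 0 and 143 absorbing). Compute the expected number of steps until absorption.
E[τ | X_0 = 6] = 822

Let v_k = E[τ | X_0 = k]. Boundary: v_0 = v_143 = 0. Recurrence: v_k = 1 + (v_{k-1} + v_{k+1})/2 for 1 ≤ k ≤ 142. The particular solution to v_k − (v_{k-1} + v_{k+1})/2 = 1 is v_k = −k^2. Adding homogeneous solution A + B k and matching boundaries gives v_k = k (143 − k). Substituting k = 6: v_6 = 6 · 137 = 822.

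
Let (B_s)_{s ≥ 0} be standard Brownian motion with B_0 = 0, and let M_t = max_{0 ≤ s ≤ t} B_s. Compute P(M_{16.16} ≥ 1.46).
P(M_{16.16} ≥ 1.46) = 2·P(B_{16.16} ≥ 1.46) = 2(1 − Φ(1.46/√16.16)) ≈ 0.7165

By the reflection principle for Brownian motion, P(M_t ≥ a) = 2 · P(B_t ≥ a) for a ≥ 0. Since B_t ~ N(0, t), P(B_t ≥ 1.46) = 1 − Φ(1.46/√t) = 1 − Φ(1.46/√16.16) = 1 − Φ(0.3632). So
  P(M_{16.16} ≥ 1.46) = 2(1 − Φ(0.3632)) ≈ 0.7165.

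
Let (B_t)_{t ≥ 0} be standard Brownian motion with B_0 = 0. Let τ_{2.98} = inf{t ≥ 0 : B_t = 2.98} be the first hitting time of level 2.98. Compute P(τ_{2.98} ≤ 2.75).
P(τ_{2.98} ≤ 2.75) = 2(1 − Φ(2.98/√2.75)) = 2(1 − Φ(1.7970)) ≈ 0.0723

By the reflection principle for standard BM, P(τ_b ≤ t) = 2 · P(B_t ≥ b). Since B_t ~ N(0, t), P(B_t ≥ 2.98) = 1 − Φ(2.98/√t) = 1 − Φ(2.98/√2.75) = 1 − Φ(1.7970) ≈ 0.03617. Doubling: P(τ_{2.98} ≤ 2.75) ≈ 2 · 0.03617 = 0.07234 ≈ 0.0723.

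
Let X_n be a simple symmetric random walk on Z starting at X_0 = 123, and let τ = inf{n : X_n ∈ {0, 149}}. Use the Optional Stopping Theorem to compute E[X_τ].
E[X_τ] = 123

X_n is a martingale and τ is a bounded-mean stopping time (indeed τ is finite a.s. with bounded expectation since the walk is in a bounded region). By the OST, E[X_τ] = E[X_0] = 123. Equivalently: E[X_τ] = 149 · P(hit 149 first) + 0 · P(hit 0 first) = 149 · (123/149) = 123.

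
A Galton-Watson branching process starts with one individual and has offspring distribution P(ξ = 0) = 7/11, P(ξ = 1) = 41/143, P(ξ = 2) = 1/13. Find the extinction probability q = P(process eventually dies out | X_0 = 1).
q = 1

Mean offspring μ = 0·7/11 + 1·41/143 + 2·1/13 = 63/143 ≤ 1. For μ ≤ 1 with offspring not concentrated at 1, the Galton-Watson process goes extinct almost surely, so q = 1.
(Algebraic check: The pgf is f(s) = 7/11 + 41/143·s + 1/13·s². The extinction probability q is the smallest fixed point of f in [0, 1]. Setting s = f(s):
  1/13·s² + (41/143 − 1)·s + 7/11 = 0
  1/13·s² − (7/11 + 1/13)·s + 7/11 = 0
which factors as (s − 1)·(1/13·s − 7/11) = 0, giving roots s = 1 and s = (7/11)/(1/13) = 91/11. Since 91/11 ≥ 1, the smallest root in [0, 1] is s = 1.)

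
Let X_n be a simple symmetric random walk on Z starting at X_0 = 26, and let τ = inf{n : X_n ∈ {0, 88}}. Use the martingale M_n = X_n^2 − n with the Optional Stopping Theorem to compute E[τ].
E[τ] = 1612

M_n = X_n^2 − n is a martingale (since E[X_{n+1}^2 | F_n] = X_n^2 + 1). By OST (τ has finite mean in a bounded region), E[M_τ] = E[M_0] = X_0^2 − 0 = 26^2 = 676. Also E[M_τ] = E[X_τ^2] − E[τ]. The walk exits at 0 or 88, with P(hit 88 first) = 26/88, so E[X_τ^2] = 88^2 · 26/88 + 0 = 2288. Thus E[τ] = E[X_τ^2] − E[M_τ] = 2288 − 676 = 1612 = 26(88 − 26) = 1612.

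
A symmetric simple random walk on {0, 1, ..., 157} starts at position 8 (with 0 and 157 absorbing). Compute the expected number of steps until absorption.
E[τ | X_0 = 8] = 1192

Let v_k = E[τ | X_0 = k]. Boundary: v_0 = v_157 = 0. Recurrence: v_k = 1 + (v_{k-1} + v_{k+1})/2 for 1 ≤ k ≤ 156. The particular solution to v_k − (v_{k-1} + v_{k+1})/2 = 1 is v_k = −k^2. Adding homogeneous solution A + B k and matching boundaries gives v_k = k (157 − k). Substituting k = 8: v_8 = 8 · 149 = 1192.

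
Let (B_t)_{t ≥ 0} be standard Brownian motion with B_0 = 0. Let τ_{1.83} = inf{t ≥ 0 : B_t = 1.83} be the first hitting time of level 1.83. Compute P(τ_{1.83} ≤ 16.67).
P(τ_{1.83} ≤ 16.67) = 2(1 − Φ(1.83/√16.67)) = 2(1 − Φ(0.4482)) ≈ 0.6540

By the reflection principle for standard BM, P(τ_b ≤ t) = 2 · P(B_t ≥ b). Since B_t ~ N(0, t), P(B_t ≥ 1.83) = 1 − Φ(1.83/√t) = 1 − Φ(1.83/√16.67) = 1 − Φ(0.4482) ≈ 0.32700. Doubling: P(τ_{1.83} ≤ 16.67) ≈ 2 · 0.32700 = 0.65400 ≈ 0.6540.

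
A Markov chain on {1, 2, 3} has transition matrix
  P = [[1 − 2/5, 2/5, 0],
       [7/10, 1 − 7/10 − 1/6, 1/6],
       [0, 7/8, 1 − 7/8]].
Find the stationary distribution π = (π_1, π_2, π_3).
π = (147/247, 84/247, 16/247)

This is a birth-death chain on three states, which satisfies detailed balance: π_1 · P_{12} = π_2 · P_{21} and π_2 · P_{23} = π_3 · P_{32}.
From π_1 · 2/5 = π_2 · 7/10: π_2/π_1 = (2/5)/(7/10) = 4/7.
From π_2 · 1/6 = π_3 · 7/8: π_3/π_2 = (1/6)/(7/8) = 4/21.
Take π_1 proportional to 1; then unnormalized π = (1, 4/7, 16/147). Normalize by dividing by the sum 247/147:
  π = (147/247, 84/247, 16/247).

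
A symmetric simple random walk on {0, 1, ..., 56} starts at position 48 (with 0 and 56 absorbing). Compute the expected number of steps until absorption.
E[τ | X_0 = 48] = 384

Let v_k = E[τ | X_0 = k]. Boundary: v_0 = v_56 = 0. Recurrence: v_k = 1 + (v_{k-1} + v_{k+1})/2 for 1 ≤ k ≤ 55. The particular solution to v_k − (v_{k-1} + v_{k+1})/2 = 1 is v_k = −k^2. Adding homogeneous solution A + B k and matching boundaries gives v_k = k (56 − k). Substituting k = 48: v_48 = 48 · 8 = 384.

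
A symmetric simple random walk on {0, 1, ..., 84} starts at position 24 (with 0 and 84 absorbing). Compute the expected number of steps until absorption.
E[τ | X_0 = 24] = 1440

Let v_k = E[τ | X_0 = k]. Boundary: v_0 = v_84 = 0. Recurrence: v_k = 1 + (v_{k-1} + v_{k+1})/2 for 1 ≤ k ≤ 83. The particular solution to v_k − (v_{k-1} + v_{k+1})/2 = 1 is v_k = −k^2. Adding homogeneous solution A + B k and matching boundaries gives v_k = k (84 − k). Substituting k = 24: v_24 = 24 · 60 = 1440.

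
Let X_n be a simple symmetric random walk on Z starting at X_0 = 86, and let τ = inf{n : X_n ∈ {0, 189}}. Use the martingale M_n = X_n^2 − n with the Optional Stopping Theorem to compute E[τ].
E[τ] = 8858

M_n = X_n^2 − n is a martingale (since E[X_{n+1}^2 | F_n] = X_n^2 + 1). By OST (τ has finite mean in a bounded region), E[M_τ] = E[M_0] = X_0^2 − 0 = 86^2 = 7396. Also E[M_τ] = E[X_τ^2] − E[τ]. The walk exits at 0 or 189, with P(hit 189 first) = 86/189, so E[X_τ^2] = 189^2 · 86/189 + 0 = 16254. Thus E[τ] = E[X_τ^2] − E[M_τ] = 16254 − 7396 = 8858 = 86(189 − 86) = 8858.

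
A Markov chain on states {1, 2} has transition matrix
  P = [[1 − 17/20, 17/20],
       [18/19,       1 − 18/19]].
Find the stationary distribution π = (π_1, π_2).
π_1 = 360/683, π_2 = 323/683

Solve πP = π with π_1 + π_2 = 1. From πP = π: π_1 · (1 − 17/20) + π_2 · 18/19 = π_1 ⇒ π_2 · 18/19 = π_1 · 17/20 ⇒ π_2/π_1 = (17/20)/(18/19) = 323/360. Together with π_1 + π_2 = 1:
  π_1 = (18/19)/(17/20 + 18/19) = (18/19)/(683/380) = 360/683,
  π_2 = (17/20)/(17/20 + 18/19) = (17/20)/(683/380) = 323/683.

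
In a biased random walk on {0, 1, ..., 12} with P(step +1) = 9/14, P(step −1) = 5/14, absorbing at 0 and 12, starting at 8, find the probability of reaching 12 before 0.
P(hit 12 before 0) = (1 − (5/9)^8) / (1 − (5/9)^12) = 47147346/47537971

Let u_k denote P(reach 12 before 0 | start at k). Boundary: u_0 = 0, u_12 = 1. Recurrence: u_k = 9/14·u_{k+1} + 5/14·u_{k-1} for 1 ≤ k ≤ 11. Try u_k = A + B·r^k with r = q/p = (5/14)/(9/14) = 5/9. Substitution satisfies the recurrence; boundary conditions give:
  u_k = (1 − r^k) / (1 − r^N) = (1 − (5/9)^8) / (1 − (5/9)^12) = 47147346/47537971.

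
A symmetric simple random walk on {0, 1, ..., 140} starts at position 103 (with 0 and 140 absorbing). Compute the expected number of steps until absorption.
E[τ | X_0 = 103] = 3811

Let v_k = E[τ | X_0 = k]. Boundary: v_0 = v_140 = 0. Recurrence: v_k = 1 + (v_{k-1} + v_{k+1})/2 for 1 ≤ k ≤ 139. The particular solution to v_k − (v_{k-1} + v_{k+1})/2 = 1 is v_k = −k^2. Adding homogeneous solution A + B k and matching boundaries gives v_k = k (140 − k). Substituting k = 103: v_103 = 103 · 37 = 3811.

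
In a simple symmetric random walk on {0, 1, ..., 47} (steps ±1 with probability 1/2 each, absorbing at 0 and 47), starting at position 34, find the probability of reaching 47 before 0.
P(hit 47 before 0) = 34/47

Let u_k = P(hit 47 before 0 | start at k). Then u_0 = 0, u_47 = 1, and u_k = u_{k-1}/2 + u_{k+1}/2 for 1 ≤ k ≤ 46. This harmonic recurrence is solved by u_k = k/47, giving u_34 = 34/47.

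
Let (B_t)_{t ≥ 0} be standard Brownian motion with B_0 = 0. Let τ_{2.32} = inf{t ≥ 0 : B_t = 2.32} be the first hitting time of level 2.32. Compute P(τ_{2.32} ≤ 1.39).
P(τ_{2.32} ≤ 1.39) = 2(1 − Φ(2.32/√1.39)) = 2(1 − Φ(1.9678)) ≈ 0.0491

By the reflection principle for standard BM, P(τ_b ≤ t) = 2 · P(B_t ≥ b). Since B_t ~ N(0, t), P(B_t ≥ 2.32) = 1 − Φ(2.32/√t) = 1 − Φ(2.32/√1.39) = 1 − Φ(1.9678) ≈ 0.02455. Doubling: P(τ_{2.32} ≤ 1.39) ≈ 2 · 0.02455 = 0.04910 ≈ 0.0491.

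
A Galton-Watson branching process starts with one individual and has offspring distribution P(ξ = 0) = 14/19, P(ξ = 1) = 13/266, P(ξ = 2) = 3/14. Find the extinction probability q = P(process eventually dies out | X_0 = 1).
q = 1

Mean offspring μ = 0·14/19 + 1·13/266 + 2·3/14 = 127/266 ≤ 1. For μ ≤ 1 with offspring not concentrated at 1, the Galton-Watson process goes extinct almost surely, so q = 1.
(Algebraic check: The pgf is f(s) = 14/19 + 13/266·s + 3/14·s². The extinction probability q is the smallest fixed point of f in [0, 1]. Setting s = f(s):
  3/14·s² + (13/266 − 1)·s + 14/19 = 0
  3/14·s² − (14/19 + 3/14)·s + 14/19 = 0
which factors as (s − 1)·(3/14·s − 14/19) = 0, giving roots s = 1 and s = (14/19)/(3/14) = 196/57. Since 196/57 ≥ 1, the smallest root in [0, 1] is s = 1.)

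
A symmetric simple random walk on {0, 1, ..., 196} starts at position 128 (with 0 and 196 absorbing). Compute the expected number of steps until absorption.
E[τ | X_0 = 128] = 8704

Let v_k = E[τ | X_0 = k]. Boundary: v_0 = v_196 = 0. Recurrence: v_k = 1 + (v_{k-1} + v_{k+1})/2 for 1 ≤ k ≤ 195. The particular solution to v_k − (v_{k-1} + v_{k+1})/2 = 1 is v_k = −k^2. Adding homogeneous solution A + B k and matching boundaries gives v_k = k (196 − k). Substituting k = 128: v_128 = 128 · 68 = 8704.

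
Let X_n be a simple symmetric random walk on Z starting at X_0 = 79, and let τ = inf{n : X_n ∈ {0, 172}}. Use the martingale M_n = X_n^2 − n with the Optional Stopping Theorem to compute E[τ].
E[τ] = 7347

M_n = X_n^2 − n is a martingale (since E[X_{n+1}^2 | F_n] = X_n^2 + 1). By OST (τ has finite mean in a bounded region), E[M_τ] = E[M_0] = X_0^2 − 0 = 79^2 = 6241. Also E[M_τ] = E[X_τ^2] − E[τ]. The walk exits at 0 or 172, with P(hit 172 first) = 79/172, so E[X_τ^2] = 172^2 · 79/172 + 0 = 13588. Thus E[τ] = E[X_τ^2] − E[M_τ] = 13588 − 6241 = 7347 = 79(172 − 79) = 7347.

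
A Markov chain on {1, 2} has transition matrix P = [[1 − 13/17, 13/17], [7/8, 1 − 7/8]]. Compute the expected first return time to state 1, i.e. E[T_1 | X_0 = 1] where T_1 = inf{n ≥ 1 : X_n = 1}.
E[T_1 | X_0 = 1] = 1/π_1 = 223/119

For an irreducible recurrent Markov chain with stationary distribution π, E[T_i | X_0 = i] = 1/π_i (Kac's formula). Here π_1 = (7/8)/(13/17 + 7/8) = (7/8)/(223/136) = 119/223, so E[T_1 | X_0 = 1] = 1/π_1 = (13/17 + 7/8)/(7/8) = (223/136)/(7/8) = 223/119.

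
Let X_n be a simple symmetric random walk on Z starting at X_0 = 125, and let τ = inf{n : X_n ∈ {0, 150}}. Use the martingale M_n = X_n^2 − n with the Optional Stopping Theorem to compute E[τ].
E[τ] = 3125

M_n = X_n^2 − n is a martingale (since E[X_{n+1}^2 | F_n] = X_n^2 + 1). By OST (τ has finite mean in a bounded region), E[M_τ] = E[M_0] = X_0^2 − 0 = 125^2 = 15625. Also E[M_τ] = E[X_τ^2] − E[τ]. The walk exits at 0 or 150, with P(hit 150 first) = 125/150, so E[X_τ^2] = 150^2 · 125/150 + 0 = 18750. Thus E[τ] = E[X_τ^2] − E[M_τ] = 18750 − 15625 = 3125 = 125(150 − 125) = 3125.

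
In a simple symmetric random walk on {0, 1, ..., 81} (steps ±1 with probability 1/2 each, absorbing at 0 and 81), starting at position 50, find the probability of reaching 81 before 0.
P(hit 81 before 0) = 50/81

Let u_k = P(hit 81 before 0 | start at k). Then u_0 = 0, u_81 = 1, and u_k = u_{k-1}/2 + u_{k+1}/2 for 1 ≤ k ≤ 80. This harmonic recurrence is solved by u_k = k/81, giving u_50 = 50/81.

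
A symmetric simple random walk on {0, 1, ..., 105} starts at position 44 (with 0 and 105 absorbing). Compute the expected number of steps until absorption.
E[τ | X_0 = 44] = 2684

Let v_k = E[τ | X_0 = k]. Boundary: v_0 = v_105 = 0. Recurrence: v_k = 1 + (v_{k-1} + v_{k+1})/2 for 1 ≤ k ≤ 104. The particular solution to v_k − (v_{k-1} + v_{k+1})/2 = 1 is v_k = −k^2. Adding homogeneous solution A + B k and matching boundaries gives v_k = k (105 − k). Substituting k = 44: v_44 = 44 · 61 = 2684.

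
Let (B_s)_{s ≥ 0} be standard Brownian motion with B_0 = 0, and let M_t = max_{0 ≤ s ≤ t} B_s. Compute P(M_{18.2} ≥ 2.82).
P(M_{18.2} ≥ 2.82) = 2·P(B_{18.2} ≥ 2.82) = 2(1 − Φ(2.82/√18.2)) ≈ 0.5086

By the reflection principle for Brownian motion, P(M_t ≥ a) = 2 · P(B_t ≥ a) for a ≥ 0. Since B_t ~ N(0, t), P(B_t ≥ 2.82) = 1 − Φ(2.82/√t) = 1 − Φ(2.82/√18.2) = 1 − Φ(0.6610). So
  P(M_{18.2} ≥ 2.82) = 2(1 − Φ(0.6610)) ≈ 0.5086.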